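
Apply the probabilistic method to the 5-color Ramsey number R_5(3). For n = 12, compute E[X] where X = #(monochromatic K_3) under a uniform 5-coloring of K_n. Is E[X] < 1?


E[X] = C(12, 3) · 5^{1 − 3} = 220 · 5^{−2} = 220/25.
As a reduced fraction: E[X] = 44/5 ≈ 8.8000000.
Is E[X] < 1? NO.
Since E[X] ≥ 1, the first-moment bound is inconclusive at n = 12; it does NOT by itself certify R_5(3) > 12.

E[X] = 44/5 ≈ 8.8000000; E[X] ≥ 1; first-moment method inconclusive here.


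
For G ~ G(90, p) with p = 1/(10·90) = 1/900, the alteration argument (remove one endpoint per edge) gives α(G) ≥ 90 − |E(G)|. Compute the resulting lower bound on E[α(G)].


E[|E(G)|] = C(90, 2)·p = 4005 · (1/900) = 89/20.
E[α(G)] ≥ n − E[|E(G)|] = 90 − 89/20 = 1711/20.
Numerically: ≈ 85.550000.
(This is only a lower bound; the true E[α(G)] may be larger.)

E[α(G)] ≥ 1711/20 ≈ 85.550000.


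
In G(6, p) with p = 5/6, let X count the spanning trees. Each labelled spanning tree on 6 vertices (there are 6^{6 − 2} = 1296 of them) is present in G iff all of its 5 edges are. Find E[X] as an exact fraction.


K_6 has 6^{6 − 2} = 1296 labelled spanning trees.
For each such spanning tree H, let X_H = 1 if all 5 edges of H are present in G. Then P[X_H = 1] = p^{5} = (5/6)^{5} = 3125/7776.
By linearity of expectation: E[X] = Σ_H E[X_H] = 1296 · p^{5} = 1296 · 3125/7776 = 3125/6.
Numerically: E[X] ≈ 520.83.

E[X] = 1296 · (5/6)^{5} = 3125/6 ≈ 520.83.


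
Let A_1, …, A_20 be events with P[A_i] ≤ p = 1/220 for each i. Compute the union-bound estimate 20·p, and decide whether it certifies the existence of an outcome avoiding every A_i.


Union bound: P[∪_{i=1}^{20} A_i] ≤ Σ_i P[A_i] ≤ 20·p = 20·(1/220) = 1/11.
Numerically: 1/11 ≈ 0.090909.
Is 1/11 < 1? YES.
Since P[∪ A_i] ≤ 1/11 < 1, the complement has P[∩ A_i^c] ≥ 1 − 1/11 = 10/11 > 0, so some outcome avoids every A_i.

20·p = 1/11 ≈ 0.090909; existence CERTIFIED by the union bound.


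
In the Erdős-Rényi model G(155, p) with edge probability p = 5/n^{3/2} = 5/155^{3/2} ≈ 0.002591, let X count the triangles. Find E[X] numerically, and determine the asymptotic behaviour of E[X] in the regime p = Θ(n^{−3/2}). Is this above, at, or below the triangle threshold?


Number of potential triangles: C(155, 3) = 608685.
Each occurs with probability p³ ≈ (0.002591)³ ≈ 1.7394717e-08.
By linearity: E[X] = C(155, 3)·p³ ≈ 608685 · 1.7394717e-08 ≈ 0.01059.
Since α = 3/2 > 1, p = c/n^{3/2} = o(1/n) is below the triangle threshold p ~ 1/n. Asymptotically E[X] ~ (c³/6)·n^{3(1−α)} = (5³/6)·n^{-1.5} → 0, so by Markov's inequality G has no triangles w.h.p.

E[X] ≈ 0.01059; in regime p = Θ(1/n^{3/2}) E[X] tends to 0 (below the triangle threshold p ~ 1/n).


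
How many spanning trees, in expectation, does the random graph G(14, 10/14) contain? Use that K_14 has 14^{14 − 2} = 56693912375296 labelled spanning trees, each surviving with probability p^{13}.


K_14 has 14^{14 − 2} = 56693912375296 labelled spanning trees.
For each such spanning tree H, let X_H = 1 if all 13 edges of H are present in G. Then P[X_H = 1] = p^{13} = (5/7)^{13} = 1220703125/96889010407.
By linearity: E[X] = Σ_H E[X_H] = 56693912375296 · p^{13} = 56693912375296 · 1220703125/96889010407 = 5000000000000/7.
Numerically: E[X] ≈ 7.14286e+11.

E[X] = 56693912375296 · (5/7)^{13} = 5000000000000/7 ≈ 7.14286e+11.


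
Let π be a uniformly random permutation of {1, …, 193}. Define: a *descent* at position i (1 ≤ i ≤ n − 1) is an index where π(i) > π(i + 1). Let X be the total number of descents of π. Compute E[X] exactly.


Write X = Σ X_I over i = 1, …, 192, with X_I the indicator of one descent.
There are 192 indicators.
For each fixed i, the pair (π(i), π(i+1)) is a uniformly random ordered pair of distinct values from {1, …, 193}; by symmetry P[π(i) > π(i+1)] = 1/2.
By linearity: E[X] = 192 · (1/2) = (193 − 1) · (1/2) = 96 ≈ 96.00000.

E[X] = 96 = 96.00000.


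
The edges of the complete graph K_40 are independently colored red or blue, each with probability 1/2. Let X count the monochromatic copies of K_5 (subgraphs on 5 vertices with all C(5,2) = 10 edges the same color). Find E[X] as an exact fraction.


Let X = Σ_S X_S over the C(40, 5) = 658008 subsets S of size 5, where X_S = 1 if the K_5 on S is monochromatic.
For a fixed S, the K_5 on S has C(5, 2) = 10 edges. P[all 10 edges red] = (1/2)^10, and likewise for blue, so P[monochromatic] = 2·(1/2)^10 = 2^{1 − 10} = 1/512.
By linearity of expectation: E[X] = C(40, 5) · 2^{1 − 10} = 658008 · 1/512 = 82251/64.
Numerically: E[X] ≈ 1285.171875.

E[X] = C(40,5)·2^(1−C(5,2)) = 82251/64 ≈ 1285.171875.


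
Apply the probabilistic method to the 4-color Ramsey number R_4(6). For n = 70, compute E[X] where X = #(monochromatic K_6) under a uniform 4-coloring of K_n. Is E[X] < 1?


E[X] = C(70, 6) · 4^{1 − 15} = 131115985 · 4^{−14} = 131115985/268435456.
As a reduced fraction: E[X] = 131115985/268435456 ≈ 0.4884.
Is E[X] < 1? YES.
Since E[X] < 1, there exists a 4-coloring of K_{70} with no monochromatic K_6; hence R_4(6) > 70.

E[X] = 131115985/268435456 ≈ 0.4884; E[X] < 1, so R_4(6) > 70.


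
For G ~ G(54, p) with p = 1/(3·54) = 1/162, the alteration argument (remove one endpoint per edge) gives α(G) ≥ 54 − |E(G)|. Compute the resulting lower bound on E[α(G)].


E[|E(G)|] = C(54, 2)·p = 1431 · (1/162) = 53/6.
E[α(G)] ≥ n − E[|E(G)|] = 54 − 53/6 = 271/6.
Numerically: ≈ 45.167.
(This is only a lower bound; the true E[α(G)] may be larger.)

E[α(G)] ≥ 271/6 ≈ 45.167.


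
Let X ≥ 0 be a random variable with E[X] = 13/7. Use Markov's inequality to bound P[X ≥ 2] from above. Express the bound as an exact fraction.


μ = E[X] = 13/7, a = 2.
Markov: P[X ≥ 2] ≤ μ/a = (13/7)/2 = 13/14.
Numerically: ≈ 0.928571.
(Since a = 2 > μ = 1.857143, the bound 13/14 is < 1 and informative.)

P[X ≥ 2] ≤ 13/14 ≈ 0.928571.


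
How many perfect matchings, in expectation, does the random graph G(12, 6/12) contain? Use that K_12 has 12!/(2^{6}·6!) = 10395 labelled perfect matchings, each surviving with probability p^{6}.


K_12 has 12!/(2^{6}·6!) = 10395 labelled perfect matchings.
For each such perfect matching H, let X_H = 1 if all 6 edges of H are present in G. Then P[X_H = 1] = p^{6} = (1/2)^{6} = 1/64.
By linearity of expectation: E[X] = Σ_H E[X_H] = 10395 · p^{6} = 10395 · 1/64 = 10395/64.
Numerically: E[X] ≈ 162.42.

E[X] = 10395 · (1/2)^{6} = 10395/64 ≈ 162.42.


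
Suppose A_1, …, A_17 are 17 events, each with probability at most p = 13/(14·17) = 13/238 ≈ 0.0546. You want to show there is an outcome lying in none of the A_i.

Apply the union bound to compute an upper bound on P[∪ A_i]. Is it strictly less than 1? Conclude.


Union bound: P[∪_{i=1}^{17} A_i] ≤ Σ_i P[A_i] ≤ 17·p = 17·(13/238) = 13/14.
Numerically: 13/14 ≈ 0.9286.
Is 13/14 < 1? YES.
Since P[∪ A_i] ≤ 13/14 < 1, the complement has P[∩ A_i^c] ≥ 1 − 13/14 = 1/14 > 0, so some outcome avoids every A_i.

17·p = 13/14 ≈ 0.9286; existence CERTIFIED by the union bound.


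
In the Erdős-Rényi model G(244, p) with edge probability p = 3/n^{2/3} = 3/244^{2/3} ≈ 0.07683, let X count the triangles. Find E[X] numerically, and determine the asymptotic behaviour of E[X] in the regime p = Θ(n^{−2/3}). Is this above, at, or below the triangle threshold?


Number of potential triangles: C(244, 3) = 2391444.
Each occurs with probability p³ ≈ (0.07683)³ ≈ 4.5350712e-04.
By linearity: E[X] = C(244, 3)·p³ ≈ 2391444 · 4.5350712e-04 ≈ 1084.53689.
Since α = 2/3 < 1, p = c/n^{2/3} ≫ 1/n is above the triangle threshold p ~ 1/n. Asymptotically E[X] ~ (c³/6)·n^{3(1−α)} = (3³/6)·n^{1} → ∞; triangles are abundant w.h.p.

E[X] ≈ 1084.53689; in regime p = Θ(1/n^{2/3}) E[X] diverges (above the triangle threshold p ~ 1/n).


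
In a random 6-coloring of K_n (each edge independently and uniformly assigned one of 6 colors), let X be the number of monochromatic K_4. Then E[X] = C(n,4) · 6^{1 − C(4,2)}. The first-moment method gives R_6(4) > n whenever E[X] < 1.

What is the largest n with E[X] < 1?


We need C(n, 4) · 6^{1 − 6} < 1, i.e. C(n, 4) < 6^{6 − 1} = 7776.
Check values of n near the boundary:
  n = 17: C(17, 4) = 2380; 2380 < 7776? YES
  n = 18: C(18, 4) = 3060; 3060 < 7776? YES
  n = 19: C(19, 4) = 3876; 3876 < 7776? YES
  n = 20: C(20, 4) = 4845; 4845 < 7776? YES
  n = 21: C(21, 4) = 5985; 5985 < 7776? YES
  n = 22: C(22, 4) = 7315; 7315 < 7776? YES
  n = 23: C(23, 4) = 8855; 8855 < 7776? NO
  n = 24: C(24, 4) = 10626; 10626 < 7776? NO
The largest n with C(n, 4) < 7776 is n = 22 (where E[X] = 7315/7776 ≈ 0.94072). Hence R_6(4) > 22, i.e. R_6(4) ≥ 23.

Largest n = 22; hence R_6(4) > 22.


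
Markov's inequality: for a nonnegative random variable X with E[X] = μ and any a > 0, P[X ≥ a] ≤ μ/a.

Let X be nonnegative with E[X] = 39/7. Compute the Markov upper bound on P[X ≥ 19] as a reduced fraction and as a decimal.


μ = E[X] = 39/7, a = 19.
Markov: P[X ≥ 19] ≤ μ/a = (39/7)/19 = 39/133.
Numerically: ≈ 0.293233.
(Since a = 19 > μ = 5.571429, the bound 39/133 is < 1 and informative.)

P[X ≥ 19] ≤ 39/133 ≈ 0.293233.


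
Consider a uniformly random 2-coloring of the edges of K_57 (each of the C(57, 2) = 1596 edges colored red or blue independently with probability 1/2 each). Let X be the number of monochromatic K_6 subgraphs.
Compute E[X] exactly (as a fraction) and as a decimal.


Let X = Σ_S X_S over the C(57, 6) = 36288252 subsets S of size 6, where X_S = 1 if the K_6 on S is monochromatic.
For a fixed S, the K_6 on S has C(6, 2) = 15 edges. P[all 15 edges red] = (1/2)^15, and likewise for blue, so P[monochromatic] = 2·(1/2)^15 = 2^{1 − 15} = 1/16384.
By linearity of expectation: E[X] = C(57, 6) · 2^{1 − 15} = 36288252 · 1/16384 = 9072063/4096.
Numerically: E[X] ≈ 2214.859131.

E[X] = C(57,6)·2^(1−C(6,2)) = 9072063/4096 ≈ 2214.859131.


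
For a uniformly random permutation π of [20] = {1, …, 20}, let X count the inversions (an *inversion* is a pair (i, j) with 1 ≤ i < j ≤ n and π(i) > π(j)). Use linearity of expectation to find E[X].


Write X = Σ X_I over the C(20, 2) = 190 pairs i < j, with X_I the indicator of one inversion.
There are 190 indicators.
For each fixed pair i < j, the values π(i) and π(j) are two distinct elements of {1, …, 20} in uniformly random order; by symmetry P[π(i) > π(j)] = 1/2.
By linearity: E[X] = 190 · (1/2) = C(20, 2) · (1/2) = 190/2 = 95 ≈ 95.000.

E[X] = 95 = 95.000.


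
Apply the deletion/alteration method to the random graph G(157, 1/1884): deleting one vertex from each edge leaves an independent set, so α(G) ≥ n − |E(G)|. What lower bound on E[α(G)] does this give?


E[|E(G)|] = C(157, 2)·p = 12246 · (1/1884) = 13/2.
E[α(G)] ≥ n − E[|E(G)|] = 157 − 13/2 = 301/2.
Numerically: ≈ 150.500000.
(This is only a lower bound; the true E[α(G)] may be larger.)

E[α(G)] ≥ 301/2 ≈ 150.500000.


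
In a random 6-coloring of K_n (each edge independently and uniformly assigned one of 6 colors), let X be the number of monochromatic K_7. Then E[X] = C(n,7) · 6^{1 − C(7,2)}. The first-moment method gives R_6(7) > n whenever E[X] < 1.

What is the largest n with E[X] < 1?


We need C(n, 7) · 6^{1 − 21} < 1, i.e. C(n, 7) < 6^{21 − 1} = 3656158440062976.
Check values of n near the boundary:
  n = 564: C(564, 7) = 3469685994423792; 3469685994423792 < 3656158440062976? YES
  n = 565: C(565, 7) = 3513212521235560; 3513212521235560 < 3656158440062976? YES
  n = 566: C(566, 7) = 3557206237959440; 3557206237959440 < 3656158440062976? YES
  n = 567: C(567, 7) = 3601671315933933; 3601671315933933 < 3656158440062976? YES
  n = 568: C(568, 7) = 3646611956239704; 3646611956239704 < 3656158440062976? YES
  n = 569: C(569, 7) = 3692032389858348; 3692032389858348 < 3656158440062976? NO
  n = 570: C(570, 7) = 3737936877831720; 3737936877831720 < 3656158440062976? NO
The largest n with C(n, 7) < 3656158440062976 is n = 568 (where E[X] = 16882462760369/16926659444736 ≈ 0.99739). Hence R_6(7) > 568, i.e. R_6(7) ≥ 569.

Largest n = 568; hence R_6(7) > 568.


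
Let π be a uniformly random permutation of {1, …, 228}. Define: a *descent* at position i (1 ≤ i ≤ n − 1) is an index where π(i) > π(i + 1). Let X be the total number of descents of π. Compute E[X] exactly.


Write X = Σ X_I over i = 1, …, 227, with X_I the indicator of one descent.
There are 227 indicators.
For each fixed i, the pair (π(i), π(i+1)) is a uniformly random ordered pair of distinct values from {1, …, 228}; by symmetry P[π(i) > π(i+1)] = 1/2.
By linearity: E[X] = 227 · (1/2) = (228 − 1) · (1/2) = 227/2 ≈ 113.50000.

E[X] = 227/2 = 113.50000.


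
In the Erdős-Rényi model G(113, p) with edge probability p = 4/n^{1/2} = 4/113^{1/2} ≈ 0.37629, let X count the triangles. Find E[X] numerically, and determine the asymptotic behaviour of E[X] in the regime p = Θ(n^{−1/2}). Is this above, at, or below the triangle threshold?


Number of potential triangles: C(113, 3) = 234136.
Each occurs with probability p³ ≈ (0.37629)³ ≈ 5.3279766e-02.
By linearity: E[X] = C(113, 3)·p³ ≈ 234136 · 5.3279766e-02 ≈ 12474.71129.
Since α = 1/2 < 1, p = c/n^{1/2} ≫ 1/n is above the triangle threshold p ~ 1/n. Asymptotically E[X] ~ (c³/6)·n^{3(1−α)} = (4³/6)·n^{1.5} → ∞; triangles are abundant w.h.p.

E[X] ≈ 12474.71129; in regime p = Θ(1/n^{1/2}) E[X] diverges (above the triangle threshold p ~ 1/n).


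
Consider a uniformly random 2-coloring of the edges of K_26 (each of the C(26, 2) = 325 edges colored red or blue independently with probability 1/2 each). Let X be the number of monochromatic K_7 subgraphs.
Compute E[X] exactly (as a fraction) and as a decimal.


Let X = Σ_S X_S over the C(26, 7) = 657800 subsets S of size 7, where X_S = 1 if the K_7 on S is monochromatic.
For a fixed S, the K_7 on S has C(7, 2) = 21 edges. P[all 21 edges red] = (1/2)^21, and likewise for blue, so P[monochromatic] = 2·(1/2)^21 = 2^{1 − 21} = 1/1048576.
By linearity of expectation: E[X] = C(26, 7) · 2^{1 − 21} = 657800 · 1/1048576 = 82225/131072.
Numerically: E[X] ≈ 0.627327.

E[X] = C(26,7)·2^(1−C(7,2)) = 82225/131072 ≈ 0.627327.


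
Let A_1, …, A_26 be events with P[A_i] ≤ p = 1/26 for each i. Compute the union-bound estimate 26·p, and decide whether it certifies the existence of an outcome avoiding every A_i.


Union bound: P[∪_{i=1}^{26} A_i] ≤ Σ_i P[A_i] ≤ 26·p = 26·(1/26) = 1.
Numerically: 1 ≈ 1.000.
Is 1 < 1? NO.
Since the bound 1 is ≥ 1, the union bound is uninformative here; it does NOT by itself certify existence.

26·p = 1 ≈ 1.000; existence NOT certified by the union bound.


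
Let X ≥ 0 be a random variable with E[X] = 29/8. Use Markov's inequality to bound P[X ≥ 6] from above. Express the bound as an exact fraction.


μ = E[X] = 29/8, a = 6.
Markov: P[X ≥ 6] ≤ μ/a = (29/8)/6 = 29/48.
Numerically: ≈ 0.604167.
(Since a = 6 > μ = 3.625000, the bound 29/48 is < 1 and informative.)

P[X ≥ 6] ≤ 29/48 ≈ 0.604167.


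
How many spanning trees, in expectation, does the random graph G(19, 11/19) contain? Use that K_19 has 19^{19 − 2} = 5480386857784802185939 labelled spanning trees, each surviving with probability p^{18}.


K_19 has 19^{19 − 2} = 5480386857784802185939 labelled spanning trees.
For each such spanning tree H, let X_H = 1 if all 18 edges of H are present in G. Then P[X_H = 1] = p^{18} = (11/19)^{18} = 5559917313492231481/104127350297911241532841.
By linearity: E[X] = Σ_H E[X_H] = 5480386857784802185939 · p^{18} = 5480386857784802185939 · 5559917313492231481/104127350297911241532841 = 5559917313492231481/19.
Numerically: E[X] ≈ 2.926e+17.

E[X] = 5480386857784802185939 · (11/19)^{18} = 5559917313492231481/19 ≈ 2.926e+17.


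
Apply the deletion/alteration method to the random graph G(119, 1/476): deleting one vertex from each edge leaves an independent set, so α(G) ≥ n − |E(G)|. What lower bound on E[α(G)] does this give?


E[|E(G)|] = C(119, 2)·p = 7021 · (1/476) = 59/4.
E[α(G)] ≥ n − E[|E(G)|] = 119 − 59/4 = 417/4.
Numerically: ≈ 104.25000.
(This is only a lower bound; the true E[α(G)] may be larger.)

E[α(G)] ≥ 417/4 ≈ 104.25000.


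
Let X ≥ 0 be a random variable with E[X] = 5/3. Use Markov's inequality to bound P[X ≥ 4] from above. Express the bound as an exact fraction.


μ = E[X] = 5/3, a = 4.
Markov: P[X ≥ 4] ≤ μ/a = (5/3)/4 = 5/12.
Numerically: ≈ 0.417.
(Since a = 4 > μ = 1.667, the bound 5/12 is < 1 and informative.)

P[X ≥ 4] ≤ 5/12 ≈ 0.417.


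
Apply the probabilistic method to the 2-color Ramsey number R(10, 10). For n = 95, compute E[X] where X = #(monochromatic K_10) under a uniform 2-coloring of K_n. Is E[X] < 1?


E[X] = C(95, 10) · 2^{1 − 45} = 10104934117421 · 2^{−44} = 10104934117421/17592186044416.
As a reduced fraction: E[X] = 10104934117421/17592186044416 ≈ 0.5743990.
Is E[X] < 1? YES.
Since E[X] < 1, there exists a 2-coloring of K_{95} with no monochromatic K_10; hence R(10, 10) > 95.

E[X] = 10104934117421/17592186044416 ≈ 0.5743990; E[X] < 1, so R(10, 10) > 95.


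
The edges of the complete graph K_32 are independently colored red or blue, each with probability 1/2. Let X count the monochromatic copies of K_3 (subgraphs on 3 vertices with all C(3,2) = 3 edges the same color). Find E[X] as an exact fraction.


Let X = Σ_S X_S over the C(32, 3) = 4960 subsets S of size 3, where X_S = 1 if the K_3 on S is monochromatic.
For a fixed S, the K_3 on S has C(3, 2) = 3 edges. P[all 3 edges red] = (1/2)^3, and likewise for blue, so P[monochromatic] = 2·(1/2)^3 = 2^{1 − 3} = 1/4.
By linearity: E[X] = C(32, 3) · 2^{1 − 3} = 4960 · 1/4 = 1240.
Numerically: E[X] ≈ 1240.000.

E[X] = C(32,3)·2^(1−C(3,2)) = 1240 ≈ 1240.000.


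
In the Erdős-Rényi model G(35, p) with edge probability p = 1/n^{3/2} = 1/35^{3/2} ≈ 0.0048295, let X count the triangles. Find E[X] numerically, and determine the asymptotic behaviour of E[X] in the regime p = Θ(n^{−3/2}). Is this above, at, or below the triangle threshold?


Number of potential triangles: C(35, 3) = 6545.
Each occurs with probability p³ ≈ (0.0048295)³ ≈ 1.1264030e-07.
By linearity: E[X] = C(35, 3)·p³ ≈ 6545 · 1.1264030e-07 ≈ 0.00074.
Since α = 3/2 > 1, p = c/n^{3/2} = o(1/n) is below the triangle threshold p ~ 1/n. Asymptotically E[X] ~ (c³/6)·n^{3(1−α)} = (1³/6)·n^{-1.5} → 0, so by Markov's inequality G has no triangles w.h.p.

E[X] ≈ 0.00074; in regime p = Θ(1/n^{3/2}) E[X] tends to 0 (below the triangle threshold p ~ 1/n).


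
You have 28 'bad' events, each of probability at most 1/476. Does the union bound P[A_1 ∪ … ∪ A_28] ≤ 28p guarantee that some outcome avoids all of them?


Union bound: P[∪_{i=1}^{28} A_i] ≤ Σ_i P[A_i] ≤ 28·p = 28·(1/476) = 1/17.
Numerically: 1/17 ≈ 0.0588.
Is 1/17 < 1? YES.
Since P[∪ A_i] ≤ 1/17 < 1, the complement has P[∩ A_i^c] ≥ 1 − 1/17 = 16/17 > 0, so some outcome avoids every A_i.

28·p = 1/17 ≈ 0.0588; existence CERTIFIED by the union bound.


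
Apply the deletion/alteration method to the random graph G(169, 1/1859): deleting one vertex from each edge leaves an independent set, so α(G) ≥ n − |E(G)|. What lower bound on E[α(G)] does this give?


E[|E(G)|] = C(169, 2)·p = 14196 · (1/1859) = 84/11.
E[α(G)] ≥ n − E[|E(G)|] = 169 − 84/11 = 1775/11.
Numerically: ≈ 161.3636.
(This is only a lower bound; the true E[α(G)] may be larger.)

E[α(G)] ≥ 1775/11 ≈ 161.3636.


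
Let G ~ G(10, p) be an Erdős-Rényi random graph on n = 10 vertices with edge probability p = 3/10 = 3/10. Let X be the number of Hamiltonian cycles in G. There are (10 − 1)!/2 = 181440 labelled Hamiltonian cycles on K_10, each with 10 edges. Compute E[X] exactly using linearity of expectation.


K_10 has (10 − 1)!/2 = 181440 labelled Hamiltonian cycles.
For each such Hamiltonian cycle H, let X_H = 1 if all 10 edges of H are present in G. Then P[X_H = 1] = p^{10} = (3/10)^{10} = 59049/10000000000.
By linearity: E[X] = Σ_H E[X_H] = 181440 · p^{10} = 181440 · 59049/10000000000 = 33480783/31250000.
Numerically: E[X] ≈ 1.0714.

E[X] = 181440 · (3/10)^{10} = 33480783/31250000 ≈ 1.0714.


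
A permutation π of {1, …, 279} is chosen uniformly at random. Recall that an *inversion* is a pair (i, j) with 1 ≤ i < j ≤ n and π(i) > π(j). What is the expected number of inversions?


Write X = Σ X_I over the C(279, 2) = 38781 pairs i < j, with X_I the indicator of one inversion.
There are 38781 indicators.
For each fixed pair i < j, the values π(i) and π(j) are two distinct elements of {1, …, 279} in uniformly random order; by symmetry P[π(i) > π(j)] = 1/2.
By linearity: E[X] = 38781 · (1/2) = C(279, 2) · (1/2) = 38781/2 = 38781/2 ≈ 19390.500000.

E[X] = 38781/2 = 19390.500000.


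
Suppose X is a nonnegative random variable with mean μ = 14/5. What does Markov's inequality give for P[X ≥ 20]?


μ = E[X] = 14/5, a = 20.
Markov: P[X ≥ 20] ≤ μ/a = (14/5)/20 = 7/50.
Numerically: ≈ 0.140000.
(Since a = 20 > μ = 2.800000, the bound 7/50 is < 1 and informative.)

P[X ≥ 20] ≤ 7/50 ≈ 0.140000.


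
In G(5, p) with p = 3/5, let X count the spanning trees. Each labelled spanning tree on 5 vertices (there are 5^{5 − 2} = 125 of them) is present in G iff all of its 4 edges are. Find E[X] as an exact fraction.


K_5 has 5^{5 − 2} = 125 labelled spanning trees.
For each such spanning tree H, let X_H = 1 if all 4 edges of H are present in G. Then P[X_H = 1] = p^{4} = (3/5)^{4} = 81/625.
By linearity: E[X] = Σ_H E[X_H] = 125 · p^{4} = 125 · 81/625 = 81/5.
Numerically: E[X] ≈ 16.2.

E[X] = 125 · (3/5)^{4} = 81/5 ≈ 16.2.


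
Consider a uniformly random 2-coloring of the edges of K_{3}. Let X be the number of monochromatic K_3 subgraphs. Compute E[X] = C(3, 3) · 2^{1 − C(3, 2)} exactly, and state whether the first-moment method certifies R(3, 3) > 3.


E[X] = C(3, 3) · 2^{1 − 3} = 1 · 2^{−2} = 1/4.
As a reduced fraction: E[X] = 1/4 ≈ 0.250000.
Is E[X] < 1? YES.
Since E[X] < 1, there exists a 2-coloring of K_{3} with no monochromatic K_3; hence R(3, 3) > 3.

E[X] = 1/4 ≈ 0.250000; E[X] < 1, so R(3, 3) > 3.


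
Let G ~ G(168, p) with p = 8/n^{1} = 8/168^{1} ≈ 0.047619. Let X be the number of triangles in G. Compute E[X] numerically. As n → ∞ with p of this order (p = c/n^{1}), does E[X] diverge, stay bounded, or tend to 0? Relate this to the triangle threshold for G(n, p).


Number of potential triangles: C(168, 3) = 776216.
Each occurs with probability p³ ≈ (0.047619)³ ≈ 1.07979700e-04.
By linearity: E[X] = C(168, 3)·p³ ≈ 776216 · 1.07979700e-04 ≈ 83.815571.
Here α = 1, so p = 8/n is exactly at the triangle threshold p ~ 1/n. Asymptotically E[X] → c³/6 = 8³/6 = 256/3 ≈ 85.333333, a bounded constant. In this regime the triangle count is asymptotically Poisson(c³/6).

E[X] ≈ 83.815571; in regime p = Θ(1/n^{1}) E[X] stays bounded (at the triangle threshold p ~ 1/n).


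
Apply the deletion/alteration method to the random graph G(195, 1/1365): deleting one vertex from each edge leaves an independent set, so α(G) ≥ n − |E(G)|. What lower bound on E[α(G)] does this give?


E[|E(G)|] = C(195, 2)·p = 18915 · (1/1365) = 97/7.
E[α(G)] ≥ n − E[|E(G)|] = 195 − 97/7 = 1268/7.
Numerically: ≈ 181.142857.
(This is only a lower bound; the true E[α(G)] may be larger.)

E[α(G)] ≥ 1268/7 ≈ 181.142857.


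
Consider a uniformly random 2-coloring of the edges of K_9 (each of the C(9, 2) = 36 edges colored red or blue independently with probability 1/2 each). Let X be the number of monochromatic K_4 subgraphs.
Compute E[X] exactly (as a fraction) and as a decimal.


Let X = Σ_S X_S over the C(9, 4) = 126 subsets S of size 4, where X_S = 1 if the K_4 on S is monochromatic.
For a fixed S, the K_4 on S has C(4, 2) = 6 edges. P[all 6 edges red] = (1/2)^6, and likewise for blue, so P[monochromatic] = 2·(1/2)^6 = 2^{1 − 6} = 1/32.
By linearity of expectation: E[X] = C(9, 4) · 2^{1 − 6} = 126 · 1/32 = 63/16.
Numerically: E[X] ≈ 3.937500.

E[X] = C(9,4)·2^(1−C(4,2)) = 63/16 ≈ 3.937500.


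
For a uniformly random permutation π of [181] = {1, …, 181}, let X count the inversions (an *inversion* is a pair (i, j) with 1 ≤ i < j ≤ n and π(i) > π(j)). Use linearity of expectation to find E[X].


Write X = Σ X_I over the C(181, 2) = 16290 pairs i < j, with X_I the indicator of one inversion.
There are 16290 indicators.
For each fixed pair i < j, the values π(i) and π(j) are two distinct elements of {1, …, 181} in uniformly random order; by symmetry P[π(i) > π(j)] = 1/2.
By linearity: E[X] = 16290 · (1/2) = C(181, 2) · (1/2) = 16290/2 = 8145 ≈ 8145.000000.

E[X] = 8145 = 8145.000000.


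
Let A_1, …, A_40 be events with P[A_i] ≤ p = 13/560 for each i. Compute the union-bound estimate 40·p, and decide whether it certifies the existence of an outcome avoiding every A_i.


Union bound: P[∪_{i=1}^{40} A_i] ≤ Σ_i P[A_i] ≤ 40·p = 40·(13/560) = 13/14.
Numerically: 13/14 ≈ 0.928571.
Is 13/14 < 1? YES.
Since P[∪ A_i] ≤ 13/14 < 1, the complement has P[∩ A_i^c] ≥ 1 − 13/14 = 1/14 > 0, so some outcome avoids every A_i.

40·p = 13/14 ≈ 0.928571; existence CERTIFIED by the union bound.


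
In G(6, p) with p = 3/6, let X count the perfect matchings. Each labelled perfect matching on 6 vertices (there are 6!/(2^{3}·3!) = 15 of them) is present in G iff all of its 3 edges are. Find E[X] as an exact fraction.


K_6 has 6!/(2^{3}·3!) = 15 labelled perfect matchings.
For each such perfect matching H, let X_H = 1 if all 3 edges of H are present in G. Then P[X_H = 1] = p^{3} = (1/2)^{3} = 1/8.
Summing the indicators: E[X] = Σ_H E[X_H] = 15 · p^{3} = 15 · 1/8 = 15/8.
Numerically: E[X] ≈ 1.875.

E[X] = 15 · (1/2)^{3} = 15/8 ≈ 1.875.


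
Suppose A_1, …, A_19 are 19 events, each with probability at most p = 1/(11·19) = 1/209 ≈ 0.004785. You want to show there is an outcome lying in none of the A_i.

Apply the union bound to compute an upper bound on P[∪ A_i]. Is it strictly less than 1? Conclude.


Union bound: P[∪_{i=1}^{19} A_i] ≤ Σ_i P[A_i] ≤ 19·p = 19·(1/209) = 1/11.
Numerically: 1/11 ≈ 0.090909.
Is 1/11 < 1? YES.
Since P[∪ A_i] ≤ 1/11 < 1, the complement has P[∩ A_i^c] ≥ 1 − 1/11 = 10/11 > 0, so some outcome avoids every A_i.

19·p = 1/11 ≈ 0.090909; existence CERTIFIED by the union bound.


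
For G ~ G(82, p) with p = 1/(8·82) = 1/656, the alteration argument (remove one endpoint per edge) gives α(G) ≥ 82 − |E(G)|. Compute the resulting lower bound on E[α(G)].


E[|E(G)|] = C(82, 2)·p = 3321 · (1/656) = 81/16.
E[α(G)] ≥ n − E[|E(G)|] = 82 − 81/16 = 1231/16.
Numerically: ≈ 76.938.
(This is only a lower bound; the true E[α(G)] may be larger.)

E[α(G)] ≥ 1231/16 ≈ 76.938.


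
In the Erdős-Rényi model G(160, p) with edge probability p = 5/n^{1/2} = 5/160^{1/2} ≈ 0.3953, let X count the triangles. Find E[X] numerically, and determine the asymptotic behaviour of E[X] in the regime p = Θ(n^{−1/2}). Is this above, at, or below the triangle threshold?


Number of potential triangles: C(160, 3) = 669920.
Each occurs with probability p³ ≈ (0.3953)³ ≈ 6.176324e-02.
By linearity: E[X] = C(160, 3)·p³ ≈ 669920 · 6.176324e-02 ≈ 41376.4268.
Since α = 1/2 < 1, p = c/n^{1/2} ≫ 1/n is above the triangle threshold p ~ 1/n. Asymptotically E[X] ~ (c³/6)·n^{3(1−α)} = (5³/6)·n^{1.5} → ∞; triangles are abundant w.h.p.

E[X] ≈ 41376.4268; in regime p = Θ(1/n^{1/2}) E[X] diverges (above the triangle threshold p ~ 1/n).


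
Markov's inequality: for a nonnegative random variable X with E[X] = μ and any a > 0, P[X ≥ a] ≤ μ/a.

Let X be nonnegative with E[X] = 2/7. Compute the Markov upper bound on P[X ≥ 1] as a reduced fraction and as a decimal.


μ = E[X] = 2/7, a = 1.
Markov: P[X ≥ 1] ≤ μ/a = (2/7)/1 = 2/7.
Numerically: ≈ 0.28571.
(Since a = 1 > μ = 0.28571, the bound 2/7 is < 1 and informative.)

P[X ≥ 1] ≤ 2/7 ≈ 0.28571.


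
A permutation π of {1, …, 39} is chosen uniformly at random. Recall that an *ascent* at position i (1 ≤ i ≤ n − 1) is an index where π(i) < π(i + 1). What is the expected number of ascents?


Write X = Σ X_I over i = 1, …, 38, with X_I the indicator of one ascent.
There are 38 indicators.
For each fixed i, the pair (π(i), π(i+1)) is a uniformly random ordered pair of distinct values from {1, …, 39}; by symmetry P[π(i) < π(i+1)] = 1/2.
By linearity: E[X] = 38 · (1/2) = (39 − 1) · (1/2) = 19 ≈ 19.000000.

E[X] = 19 = 19.000000.


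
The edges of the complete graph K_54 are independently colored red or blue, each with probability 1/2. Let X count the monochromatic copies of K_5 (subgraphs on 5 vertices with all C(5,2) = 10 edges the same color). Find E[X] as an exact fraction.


Let X = Σ_S X_S over the C(54, 5) = 3162510 subsets S of size 5, where X_S = 1 if the K_5 on S is monochromatic.
For a fixed S, the K_5 on S has C(5, 2) = 10 edges. P[all 10 edges red] = (1/2)^10, and likewise for blue, so P[monochromatic] = 2·(1/2)^10 = 2^{1 − 10} = 1/512.
Summing: E[X] = C(54, 5) · 2^{1 − 10} = 3162510 · 1/512 = 1581255/256.
Numerically: E[X] ≈ 6176.777344.

E[X] = C(54,5)·2^(1−C(5,2)) = 1581255/256 ≈ 6176.777344.


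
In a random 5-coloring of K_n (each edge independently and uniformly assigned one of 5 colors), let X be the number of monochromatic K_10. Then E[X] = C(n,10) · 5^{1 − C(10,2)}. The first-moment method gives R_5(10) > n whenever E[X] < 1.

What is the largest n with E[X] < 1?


We need C(n, 10) · 5^{1 − 45} < 1, i.e. C(n, 10) < 5^{45 − 1} = 5684341886080801486968994140625.
Check values of n near the boundary:
  n = 5388: C(5388, 10) = 5634865093375880654852250419586; 5634865093375880654852250419586 < 5684341886080801486968994140625? YES
  n = 5389: C(5389, 10) = 5645340767466558997768874792926; 5645340767466558997768874792926 < 5684341886080801486968994140625? YES
  n = 5390: C(5390, 10) = 5655833965919099070255434039753; 5655833965919099070255434039753 < 5684341886080801486968994140625? YES
  n = 5391: C(5391, 10) = 5666344714787188828795213697883; 5666344714787188828795213697883 < 5684341886080801486968994140625? YES
  n = 5392: C(5392, 10) = 5676873040158402483252283957448; 5676873040158402483252283957448 < 5684341886080801486968994140625? YES
  n = 5393: C(5393, 10) = 5687418968154238267170642278008; 5687418968154238267170642278008 < 5684341886080801486968994140625? NO
  n = 5394: C(5394, 10) = 5697982524930156243149785372878; 5697982524930156243149785372878 < 5684341886080801486968994140625? NO
The largest n with C(n, 10) < 5684341886080801486968994140625 is n = 5392 (where E[X] = 5676873040158402483252283957448/5684341886080801486968994140625 ≈ 0.999). Hence R_5(10) > 5392, i.e. R_5(10) ≥ 5393.

Largest n = 5392; hence R_5(10) > 5392.


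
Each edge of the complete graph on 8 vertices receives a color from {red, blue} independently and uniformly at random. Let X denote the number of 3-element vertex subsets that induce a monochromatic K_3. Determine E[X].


Let X = Σ_S X_S over the C(8, 3) = 56 subsets S of size 3, where X_S = 1 if the K_3 on S is monochromatic.
For a fixed S, the K_3 on S has C(3, 2) = 3 edges. P[all 3 edges red] = (1/2)^3, and likewise for blue, so P[monochromatic] = 2·(1/2)^3 = 2^{1 − 3} = 1/4.
By linearity of expectation: E[X] = C(8, 3) · 2^{1 − 3} = 56 · 1/4 = 14.
Numerically: E[X] ≈ 14.00000.

E[X] = C(8,3)·2^(1−C(3,2)) = 14 ≈ 14.00000.


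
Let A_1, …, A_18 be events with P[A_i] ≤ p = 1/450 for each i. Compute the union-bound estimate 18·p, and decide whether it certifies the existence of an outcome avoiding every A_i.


Union bound: P[∪_{i=1}^{18} A_i] ≤ Σ_i P[A_i] ≤ 18·p = 18·(1/450) = 1/25.
Numerically: 1/25 ≈ 0.04000.
Is 1/25 < 1? YES.
Since P[∪ A_i] ≤ 1/25 < 1, the complement has P[∩ A_i^c] ≥ 1 − 1/25 = 24/25 > 0, so some outcome avoids every A_i.

18·p = 1/25 ≈ 0.04000; existence CERTIFIED by the union bound.


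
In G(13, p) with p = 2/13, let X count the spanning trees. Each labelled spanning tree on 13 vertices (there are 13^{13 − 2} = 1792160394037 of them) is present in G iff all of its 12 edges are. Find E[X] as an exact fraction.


K_13 has 13^{13 − 2} = 1792160394037 labelled spanning trees.
For each such spanning tree H, let X_H = 1 if all 12 edges of H are present in G. Then P[X_H = 1] = p^{12} = (2/13)^{12} = 4096/23298085122481.
By linearity: E[X] = Σ_H E[X_H] = 1792160394037 · p^{12} = 1792160394037 · 4096/23298085122481 = 4096/13.
Numerically: E[X] ≈ 315.

E[X] = 1792160394037 · (2/13)^{12} = 4096/13 ≈ 315.


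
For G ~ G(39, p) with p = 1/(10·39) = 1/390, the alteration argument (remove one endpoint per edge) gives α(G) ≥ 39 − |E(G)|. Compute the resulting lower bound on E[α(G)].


E[|E(G)|] = C(39, 2)·p = 741 · (1/390) = 19/10.
E[α(G)] ≥ n − E[|E(G)|] = 39 − 19/10 = 371/10.
Numerically: ≈ 37.100000.
(This is only a lower bound; the true E[α(G)] may be larger.)

E[α(G)] ≥ 371/10 ≈ 37.100000.


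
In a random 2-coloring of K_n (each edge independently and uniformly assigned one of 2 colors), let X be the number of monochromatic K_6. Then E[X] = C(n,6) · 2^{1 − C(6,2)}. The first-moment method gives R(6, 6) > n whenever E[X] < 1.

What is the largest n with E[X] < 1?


We need C(n, 6) · 2^{1 − 15} < 1, i.e. C(n, 6) < 2^{15 − 1} = 16384.
Check values of n near the boundary:
  n = 16: C(16, 6) = 8008; 8008 < 16384? YES
  n = 17: C(17, 6) = 12376; 12376 < 16384? YES
  n = 18: C(18, 6) = 18564; 18564 < 16384? NO
The largest n with C(n, 6) < 16384 is n = 17 (where E[X] = 1547/2048 ≈ 0.75537). Hence R(6, 6) > 17, i.e. R(6, 6) ≥ 18.

Largest n = 17; hence R(6, 6) > 17.


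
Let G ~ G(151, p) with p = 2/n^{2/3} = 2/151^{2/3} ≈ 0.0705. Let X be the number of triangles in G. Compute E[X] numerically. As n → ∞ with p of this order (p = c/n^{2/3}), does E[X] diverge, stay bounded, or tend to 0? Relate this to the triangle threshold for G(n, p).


Number of potential triangles: C(151, 3) = 562475.
Each occurs with probability p³ ≈ (0.0705)³ ≈ 3.50862e-04.
By linearity: E[X] = C(151, 3)·p³ ≈ 562475 · 3.50862e-04 ≈ 197.351.
Since α = 2/3 < 1, p = c/n^{2/3} ≫ 1/n is above the triangle threshold p ~ 1/n. Asymptotically E[X] ~ (c³/6)·n^{3(1−α)} = (2³/6)·n^{1} → ∞; triangles are abundant w.h.p.

E[X] ≈ 197.351; in regime p = Θ(1/n^{2/3}) E[X] diverges (above the triangle threshold p ~ 1/n).


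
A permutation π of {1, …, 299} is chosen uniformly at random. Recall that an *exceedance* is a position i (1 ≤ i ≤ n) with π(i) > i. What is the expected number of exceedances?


Write X = Σ_{i=1}^{299} X_i, where X_i = 1_{π(i) > i}.
For each fixed i, π(i) is uniform over {1, …, 299} (marginal of a uniform permutation), so P[π(i) > i] = (n − i)/n. Summing: Σ_{i=1}^{299} (n − i)/n = (0 + 1 + … + 298)/299 = 299(299 − 1)/(2·299) = (299 − 1)/2.
Hence E[X] = Σ_{i=1}^{299} (299 − i)/299 = 149 ≈ 149.00000.

E[X] = 149 = 149.00000.


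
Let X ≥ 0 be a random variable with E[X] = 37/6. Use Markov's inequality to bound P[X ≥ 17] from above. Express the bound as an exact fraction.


μ = E[X] = 37/6, a = 17.
Markov: P[X ≥ 17] ≤ μ/a = (37/6)/17 = 37/102.
Numerically: ≈ 0.363.
(Since a = 17 > μ = 6.167, the bound 37/102 is < 1 and informative.)

P[X ≥ 17] ≤ 37/102 ≈ 0.363.


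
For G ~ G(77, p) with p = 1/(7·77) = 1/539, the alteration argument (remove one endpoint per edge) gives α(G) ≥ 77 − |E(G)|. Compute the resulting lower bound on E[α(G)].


E[|E(G)|] = C(77, 2)·p = 2926 · (1/539) = 38/7.
E[α(G)] ≥ n − E[|E(G)|] = 77 − 38/7 = 501/7.
Numerically: ≈ 71.57143.
(This is only a lower bound; the true E[α(G)] may be larger.)

E[α(G)] ≥ 501/7 ≈ 71.57143.


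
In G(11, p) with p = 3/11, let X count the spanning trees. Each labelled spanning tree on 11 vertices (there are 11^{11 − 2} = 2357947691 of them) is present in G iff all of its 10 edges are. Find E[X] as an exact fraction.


K_11 has 11^{11 − 2} = 2357947691 labelled spanning trees.
For each such spanning tree H, let X_H = 1 if all 10 edges of H are present in G. Then P[X_H = 1] = p^{10} = (3/11)^{10} = 59049/25937424601.
By linearity of expectation: E[X] = Σ_H E[X_H] = 2357947691 · p^{10} = 2357947691 · 59049/25937424601 = 59049/11.
Numerically: E[X] ≈ 5.37e+03.

E[X] = 2357947691 · (3/11)^{10} = 59049/11 ≈ 5.37e+03.


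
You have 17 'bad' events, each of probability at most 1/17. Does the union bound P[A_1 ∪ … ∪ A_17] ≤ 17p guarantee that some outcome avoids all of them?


Union bound: P[∪_{i=1}^{17} A_i] ≤ Σ_i P[A_i] ≤ 17·p = 17·(1/17) = 1.
Numerically: 1 ≈ 1.000000.
Is 1 < 1? NO.
Since the bound 1 is ≥ 1, the union bound is uninformative here; it does NOT by itself certify existence.

17·p = 1 ≈ 1.000000; existence NOT certified by the union bound.


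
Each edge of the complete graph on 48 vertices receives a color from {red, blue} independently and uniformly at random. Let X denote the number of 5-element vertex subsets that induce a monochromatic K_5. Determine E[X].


Let X = Σ_S X_S over the C(48, 5) = 1712304 subsets S of size 5, where X_S = 1 if the K_5 on S is monochromatic.
For a fixed S, the K_5 on S has C(5, 2) = 10 edges. P[all 10 edges red] = (1/2)^10, and likewise for blue, so P[monochromatic] = 2·(1/2)^10 = 2^{1 − 10} = 1/512.
Summing: E[X] = C(48, 5) · 2^{1 − 10} = 1712304 · 1/512 = 107019/32.
Numerically: E[X] ≈ 3344.343750.

E[X] = C(48,5)·2^(1−C(5,2)) = 107019/32 ≈ 3344.343750.


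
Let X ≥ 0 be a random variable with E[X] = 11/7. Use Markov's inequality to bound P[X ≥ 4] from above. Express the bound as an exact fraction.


μ = E[X] = 11/7, a = 4.
Markov: P[X ≥ 4] ≤ μ/a = (11/7)/4 = 11/28.
Numerically: ≈ 0.392857.
(Since a = 4 > μ = 1.571429, the bound 11/28 is < 1 and informative.)

P[X ≥ 4] ≤ 11/28 ≈ 0.392857.


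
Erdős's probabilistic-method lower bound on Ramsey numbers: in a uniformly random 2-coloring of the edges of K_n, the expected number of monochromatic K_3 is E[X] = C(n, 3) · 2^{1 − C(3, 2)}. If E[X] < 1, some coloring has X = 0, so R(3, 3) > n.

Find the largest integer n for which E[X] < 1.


We need C(n, 3) · 2^{1 − 3} < 1, i.e. C(n, 3) < 2^{3 − 1} = 4.
Check values of n near the boundary:
  n = 3: C(3, 3) = 1; 1 < 4? YES
  n = 4: C(4, 3) = 4; 4 < 4? NO
  n = 5: C(5, 3) = 10; 10 < 4? NO
The largest n with C(n, 3) < 4 is n = 3 (where E[X] = 1/4 ≈ 0.25000). Hence R(3, 3) > 3, i.e. R(3, 3) ≥ 4.

Largest n = 3; hence R(3, 3) > 3.


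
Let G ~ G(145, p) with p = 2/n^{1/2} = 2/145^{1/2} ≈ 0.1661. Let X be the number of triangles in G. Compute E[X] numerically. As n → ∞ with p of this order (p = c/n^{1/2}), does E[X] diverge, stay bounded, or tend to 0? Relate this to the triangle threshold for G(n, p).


Number of potential triangles: C(145, 3) = 497640.
Each occurs with probability p³ ≈ (0.1661)³ ≈ 4.581820e-03.
By linearity: E[X] = C(145, 3)·p³ ≈ 497640 · 4.581820e-03 ≈ 2280.0967.
Since α = 1/2 < 1, p = c/n^{1/2} ≫ 1/n is above the triangle threshold p ~ 1/n. Asymptotically E[X] ~ (c³/6)·n^{3(1−α)} = (2³/6)·n^{1.5} → ∞; triangles are abundant w.h.p.

E[X] ≈ 2280.0967; in regime p = Θ(1/n^{1/2}) E[X] diverges (above the triangle threshold p ~ 1/n).


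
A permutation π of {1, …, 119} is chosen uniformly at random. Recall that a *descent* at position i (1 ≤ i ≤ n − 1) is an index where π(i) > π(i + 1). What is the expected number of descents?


Write X = Σ X_I over i = 1, …, 118, with X_I the indicator of one descent.
There are 118 indicators.
For each fixed i, the pair (π(i), π(i+1)) is a uniformly random ordered pair of distinct values from {1, …, 119}; by symmetry P[π(i) > π(i+1)] = 1/2.
By linearity: E[X] = 118 · (1/2) = (119 − 1) · (1/2) = 59 ≈ 59.000.

E[X] = 59 = 59.000.
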